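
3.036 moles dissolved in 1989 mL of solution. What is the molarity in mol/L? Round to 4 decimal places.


Convert volume to liters: V_L = V_mL / 1000.
V_L = 1989 / 1000 = 1.989 L
M = n / V_L = 3.036 / 1.989
M = 1.52639517 mol/L, rounded to 4 dp:

1.5264 mol/L


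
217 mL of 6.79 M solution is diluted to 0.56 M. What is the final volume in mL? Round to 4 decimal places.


Dilution: M1*V1 = M2*V2, solve for V2.
V2 = M1*V1 / M2
V2 = 6.79 * 217 / 0.56
V2 = 1473.43 / 0.56
V2 = 2631.125 mL, rounded to 4 dp:

2631.1250 mL


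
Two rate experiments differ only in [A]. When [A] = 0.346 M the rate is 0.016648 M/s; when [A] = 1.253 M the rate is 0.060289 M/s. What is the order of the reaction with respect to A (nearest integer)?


Rate is proportional to [A]^n, so rate2/rate1 = ([A]2/[A]1)^n. Take logs to solve for n.
rate2/rate1 = 0.060289 / 0.016648 = 3.6214
[A]2/[A]1 = 1.253 / 0.346 = 3.6214
n = ln(3.6214) / ln(3.6214) = 1.0
Nearest integer order:

1


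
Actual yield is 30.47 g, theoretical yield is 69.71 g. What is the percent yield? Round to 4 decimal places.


% yield = 100 * actual / theoretical
% yield = 100 * 30.47 / 69.71
% yield = 43.70965428 %, rounded to 4 dp:

43.7097 %


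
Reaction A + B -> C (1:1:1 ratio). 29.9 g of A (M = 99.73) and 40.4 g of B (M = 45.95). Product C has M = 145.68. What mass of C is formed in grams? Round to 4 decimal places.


Find moles of each reactant; the smaller value is the limiting reagent in a 1:1:1 reaction, so moles_C equals moles of the limiter.
n_A = mass_A / M_A = 29.9 / 99.73 = 0.299809 mol
n_B = mass_B / M_B = 40.4 / 45.95 = 0.879217 mol
Limiting reagent: A (smaller), n_limiting = 0.299809 mol
mass_C = n_limiting * M_C = 0.299809 * 145.68
mass_C = 43.67617512 g, rounded to 4 dp:

43.6762 g


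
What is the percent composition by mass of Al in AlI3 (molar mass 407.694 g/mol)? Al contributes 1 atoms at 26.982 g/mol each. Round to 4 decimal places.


pct = 100 * (n_elem * M_elem) / M_total
mass_contribution = 1 * 26.982 = 26.982 g/mol
pct = 100 * 26.982 / 407.694
pct = 6.61819894 %, rounded to 4 dp:

6.6182 %


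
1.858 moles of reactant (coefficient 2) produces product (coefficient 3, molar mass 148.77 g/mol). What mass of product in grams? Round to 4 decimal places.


Use the coefficient ratio to convert reactant moles to product moles, then multiply by the product's molar mass.
moles_P = moles_R * (coeff_P / coeff_R) = 1.858 * (3/2) = 2.787
mass_P = moles_P * M_P = 2.787 * 148.77
mass_P = 414.62199 g, rounded to 4 dp:

414.6220 g


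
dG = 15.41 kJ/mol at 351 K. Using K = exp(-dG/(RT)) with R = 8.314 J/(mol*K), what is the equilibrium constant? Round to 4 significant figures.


dG is in kJ/mol; multiply by 1000 to match R in J/(mol*K).
RT = 8.314 * 351 = 2918.214 J/mol
exponent = -dG*1000 / (RT) = -(15.41*1000) / 2918.214 = -5.28062712
K = exp(-5.28062712)
K = 0.0050892382, rounded to 4 significant figures:

0.005089


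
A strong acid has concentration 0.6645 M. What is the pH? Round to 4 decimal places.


A strong acid dissociates completely, so [H+] equals the given concentration.
pH = -log10([H+]) = -log10(0.6645)
pH = 0.17750501, rounded to 4 dp:

0.1775


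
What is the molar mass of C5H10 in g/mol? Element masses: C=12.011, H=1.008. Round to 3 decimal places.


M = sum(count * atomic_mass) over atoms.
M = 5*12.011 + 10*1.008
M = 60.055 + 10.08
M = 70.135 g/mol, rounded to 3 dp:

70.135 g/mol


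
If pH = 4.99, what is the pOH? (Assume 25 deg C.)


At 25 deg C, pH + pOH = 14.
pOH = 14 - pH = 14 - 4.99
pOH = 9.01:

9.01


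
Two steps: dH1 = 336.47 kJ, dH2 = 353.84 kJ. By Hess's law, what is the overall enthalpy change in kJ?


Hess's law: enthalpy is a state function, so add the step enthalpies.
dH_total = dH1 + dH2 = 336.47 + (353.84)
dH_total = 690.31 kJ:

690.31 kJ


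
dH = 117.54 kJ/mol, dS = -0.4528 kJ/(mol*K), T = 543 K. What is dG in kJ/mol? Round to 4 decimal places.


Gibbs: dG = dH - T*dS (consistent units, dS already in kJ/(mol*K)).
T*dS = 543 * -0.4528 = -245.8704
dG = 117.54 - (-245.8704)
dG = 363.4104 kJ/mol, rounded to 4 dp:

363.4104 kJ/mol


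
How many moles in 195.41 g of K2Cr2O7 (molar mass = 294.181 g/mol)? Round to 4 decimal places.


n = mass / M
n = 195.41 / 294.181
n = 0.66425092 mol, rounded to 4 dp:

0.6643 mol


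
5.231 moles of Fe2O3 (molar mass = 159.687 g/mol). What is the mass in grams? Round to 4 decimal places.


mass = n * M
mass = 5.231 * 159.687
mass = 835.322697 g, rounded to 4 dp:

835.3227 g


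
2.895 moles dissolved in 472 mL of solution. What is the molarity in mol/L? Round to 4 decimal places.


Convert volume to liters: V_L = V_mL / 1000.
V_L = 472 / 1000 = 0.472 L
M = n / V_L = 2.895 / 0.472
M = 6.13347458 mol/L, rounded to 4 dp:

6.1335 mol/L


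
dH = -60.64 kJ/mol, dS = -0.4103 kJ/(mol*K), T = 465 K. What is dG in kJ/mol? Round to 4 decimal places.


Gibbs: dG = dH - T*dS (consistent units, dS already in kJ/(mol*K)).
T*dS = 465 * -0.4103 = -190.7895
dG = -60.64 - (-190.7895)
dG = 130.1495 kJ/mol, rounded to 4 dp:

130.1495 kJ/mol


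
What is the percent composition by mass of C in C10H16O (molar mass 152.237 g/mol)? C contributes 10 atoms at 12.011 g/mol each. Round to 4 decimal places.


pct = 100 * (n_elem * M_elem) / M_total
mass_contribution = 10 * 12.011 = 120.11 g/mol
pct = 100 * 120.11 / 152.237
pct = 78.89672025 %, rounded to 4 dp:

78.8967 %


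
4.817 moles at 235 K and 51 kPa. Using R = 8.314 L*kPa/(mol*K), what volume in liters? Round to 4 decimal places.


PV = nRT, solve for V = nRT / P.
nRT = 4.817 * 8.314 * 235 = 9411.4064
V = 9411.4064 / 51
V = 184.53738039 L, rounded to 4 dp:

184.5374 L


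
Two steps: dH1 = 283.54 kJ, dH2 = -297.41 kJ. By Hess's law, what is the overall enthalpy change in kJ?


Hess's law: enthalpy is a state function, so add the step enthalpies.
dH_total = dH1 + dH2 = 283.54 + (-297.41)
dH_total = -13.87 kJ:

-13.87 kJ


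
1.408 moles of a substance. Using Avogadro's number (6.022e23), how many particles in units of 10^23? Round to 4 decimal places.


N = n * NA, then divide by 1e23 for the requested units.
N / 1e23 = n * 6.022
N / 1e23 = 1.408 * 6.022
N / 1e23 = 8.478976, rounded to 4 dp:

8.4790


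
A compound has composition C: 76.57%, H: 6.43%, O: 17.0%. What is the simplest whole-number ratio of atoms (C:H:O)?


Assume 100 g of compound, divide each mass% by atomic mass to get moles, then normalize by the smallest to get a raw atom ratio.
Moles per 100 g: C: 76.57/12.011 = 6.375, H: 6.43/1.008 = 6.379, O: 17.0/15.999 = 1.0626
Raw ratio (divide by min = 1.0626): C: 6.0, H: 6.003, O: 1.0
Multiply by 1 to clear fractions: C: 6.0 ~= 6, H: 6.003 ~= 6, O: 1.0 ~= 1
Reduce by GCD to get the simplest whole-number ratio:

6:6:1


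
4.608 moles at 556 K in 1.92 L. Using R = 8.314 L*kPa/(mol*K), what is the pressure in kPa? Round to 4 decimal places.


PV = nRT, solve for P = nRT / V.
nRT = 4.608 * 8.314 * 556 = 21300.8671
P = 21300.8671 / 1.92
P = 11094.20161458 kPa, rounded to 4 dp:

11094.2016 kPa


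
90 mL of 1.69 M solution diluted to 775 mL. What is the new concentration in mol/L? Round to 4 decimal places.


Dilution: M1*V1 = M2*V2, solve for M2.
M2 = M1*V1 / V2
M2 = 1.69 * 90 / 775
M2 = 152.1 / 775
M2 = 0.19625806 mol/L, rounded to 4 dp:

0.1963 mol/L


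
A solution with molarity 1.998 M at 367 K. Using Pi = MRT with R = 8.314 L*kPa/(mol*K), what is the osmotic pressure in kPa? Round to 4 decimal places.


Osmotic pressure (van't Hoff): Pi = M*R*T.
RT = 8.314 * 367 = 3051.238
Pi = 1.998 * 3051.238
Pi = 6096.373524 kPa, rounded to 4 dp:

6096.3735 kPa


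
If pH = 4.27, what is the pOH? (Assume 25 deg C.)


At 25 deg C, pH + pOH = 14.
pOH = 14 - pH = 14 - 4.27
pOH = 9.73:

9.73


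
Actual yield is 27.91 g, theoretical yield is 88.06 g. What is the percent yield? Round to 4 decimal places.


% yield = 100 * actual / theoretical
% yield = 100 * 27.91 / 88.06
% yield = 31.69429934 %, rounded to 4 dp:

31.6943 %


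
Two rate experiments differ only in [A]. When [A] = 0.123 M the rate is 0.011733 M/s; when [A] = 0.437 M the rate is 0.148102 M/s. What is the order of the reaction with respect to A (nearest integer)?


Rate is proportional to [A]^n, so rate2/rate1 = ([A]2/[A]1)^n. Take logs to solve for n.
rate2/rate1 = 0.148102 / 0.011733 = 12.6227
[A]2/[A]1 = 0.437 / 0.123 = 3.5528
n = ln(12.6227) / ln(3.5528) = 2.0
Nearest integer order:

2


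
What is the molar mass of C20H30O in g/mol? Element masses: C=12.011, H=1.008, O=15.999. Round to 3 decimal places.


M = sum(count * atomic_mass) over atoms.
M = 20*12.011 + 30*1.008 + 1*15.999
M = 240.22 + 30.24 + 15.999
M = 286.459 g/mol, rounded to 3 dp:

286.459 g/mol


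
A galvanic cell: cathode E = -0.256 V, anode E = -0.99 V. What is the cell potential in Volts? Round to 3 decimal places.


Standard cell potential: E_cell = E_cathode - E_anode.
E_cell = -0.256 - (-0.99)
E_cell = 0.734 V, rounded to 3 dp:

0.734 V


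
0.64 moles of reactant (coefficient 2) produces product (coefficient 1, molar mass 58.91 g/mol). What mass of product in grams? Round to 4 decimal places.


Use the coefficient ratio to convert reactant moles to product moles, then multiply by the product's molar mass.
moles_P = moles_R * (coeff_P / coeff_R) = 0.64 * (1/2) = 0.32
mass_P = moles_P * M_P = 0.32 * 58.91
mass_P = 18.8512 g, rounded to 4 dp:

18.8512 g


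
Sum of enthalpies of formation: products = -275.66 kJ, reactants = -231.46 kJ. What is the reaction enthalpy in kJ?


dH_rxn = sum(dH_f products) - sum(dH_f reactants)
dH_rxn = -275.66 - (-231.46)
dH_rxn = -44.2 kJ:

-44.20 kJ


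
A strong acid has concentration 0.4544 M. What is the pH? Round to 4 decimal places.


A strong acid dissociates completely, so [H+] equals the given concentration.
pH = -log10([H+]) = -log10(0.4544)
pH = 0.34256168, rounded to 4 dp:

0.3426


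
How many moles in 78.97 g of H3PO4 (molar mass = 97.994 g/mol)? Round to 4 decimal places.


n = mass / M
n = 78.97 / 97.994
n = 0.80586567 mol, rounded to 4 dp:

0.8059 mol


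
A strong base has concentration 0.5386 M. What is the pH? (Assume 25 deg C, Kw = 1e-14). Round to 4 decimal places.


A strong base dissociates completely, so [OH-] equals the given concentration.
pOH = -log10([OH-]) = -log10(0.5386) = 0.268734
pH = 14 - pOH = 14 - 0.268734
pH = 13.731266, rounded to 4 dp:

13.7313


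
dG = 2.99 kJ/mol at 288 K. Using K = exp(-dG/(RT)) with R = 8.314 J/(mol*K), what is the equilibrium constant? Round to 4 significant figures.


dG is in kJ/mol; multiply by 1000 to match R in J/(mol*K).
RT = 8.314 * 288 = 2394.432 J/mol
exponent = -dG*1000 / (RT) = -(2.99*1000) / 2394.432 = -1.24873039
K = exp(-1.24873039)
K = 0.28686878, rounded to 4 significant figures:

0.2869


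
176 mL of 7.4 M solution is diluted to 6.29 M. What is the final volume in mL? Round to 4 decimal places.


Dilution: M1*V1 = M2*V2, solve for V2.
V2 = M1*V1 / M2
V2 = 7.4 * 176 / 6.29
V2 = 1302.4 / 6.29
V2 = 207.05882353 mL, rounded to 4 dp:

207.0588 mL


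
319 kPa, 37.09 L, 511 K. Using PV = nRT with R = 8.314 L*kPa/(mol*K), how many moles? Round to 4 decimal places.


PV = nRT, solve for n = PV / (RT).
PV = 319 * 37.09 = 11831.71
RT = 8.314 * 511 = 4248.454
n = 11831.71 / 4248.454
n = 2.78494483 mol, rounded to 4 dp:

2.7849 mol


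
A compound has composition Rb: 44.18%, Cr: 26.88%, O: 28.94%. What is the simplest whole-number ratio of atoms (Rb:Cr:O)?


Assume 100 g of compound, divide each mass% by atomic mass to get moles, then normalize by the smallest to get a raw atom ratio.
Moles per 100 g: Rb: 44.18/85.468 = 0.5169, Cr: 26.88/51.996 = 0.517, O: 28.94/15.999 = 1.8089
Raw ratio (divide by min = 0.5169): Rb: 1.0, Cr: 1.0, O: 3.499
Multiply by 2 to clear fractions: Rb: 2.0 ~= 2, Cr: 2.0 ~= 2, O: 6.999 ~= 7
Reduce by GCD to get the simplest whole-number ratio:

2:2:7


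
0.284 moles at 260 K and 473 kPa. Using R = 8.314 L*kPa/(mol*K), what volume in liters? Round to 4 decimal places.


PV = nRT, solve for V = nRT / P.
nRT = 0.284 * 8.314 * 260 = 613.9058
V = 613.9058 / 473
V = 1.2978981 L, rounded to 4 dp:

1.2979 L


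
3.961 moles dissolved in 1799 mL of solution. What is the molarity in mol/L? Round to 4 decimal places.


Convert volume to liters: V_L = V_mL / 1000.
V_L = 1799 / 1000 = 1.799 L
M = n / V_L = 3.961 / 1.799
M = 2.20177877 mol/L, rounded to 4 dp:

2.2018 mol/L


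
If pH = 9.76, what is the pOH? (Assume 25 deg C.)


At 25 deg C, pH + pOH = 14.
pOH = 14 - pH = 14 - 9.76
pOH = 4.24:

4.24


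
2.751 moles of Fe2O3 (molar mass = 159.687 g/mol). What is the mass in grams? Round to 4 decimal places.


mass = n * M
mass = 2.751 * 159.687
mass = 439.298937 g, rounded to 4 dp:

439.2989 g


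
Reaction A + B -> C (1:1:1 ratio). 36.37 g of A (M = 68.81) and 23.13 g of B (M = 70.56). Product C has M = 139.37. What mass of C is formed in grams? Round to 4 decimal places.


Find moles of each reactant; the smaller value is the limiting reagent in a 1:1:1 reaction, so moles_C equals moles of the limiter.
n_A = mass_A / M_A = 36.37 / 68.81 = 0.528557 mol
n_B = mass_B / M_B = 23.13 / 70.56 = 0.327806 mol
Limiting reagent: B (smaller), n_limiting = 0.327806 mol
mass_C = n_limiting * M_C = 0.327806 * 139.37
mass_C = 45.68632222 g, rounded to 4 dp:

45.6863 g


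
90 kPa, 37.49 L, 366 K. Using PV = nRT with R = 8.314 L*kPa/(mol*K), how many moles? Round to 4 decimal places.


PV = nRT, solve for n = PV / (RT).
PV = 90 * 37.49 = 3374.1
RT = 8.314 * 366 = 3042.924
n = 3374.1 / 3042.924
n = 1.10883479 mol, rounded to 4 dp:

1.1088 mol


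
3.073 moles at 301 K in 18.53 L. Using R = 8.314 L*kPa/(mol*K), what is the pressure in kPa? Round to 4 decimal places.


PV = nRT, solve for P = nRT / V.
nRT = 3.073 * 8.314 * 301 = 7690.2255
P = 7690.2255 / 18.53
P = 415.01486778 kPa, rounded to 4 dp:

415.0149 kPa


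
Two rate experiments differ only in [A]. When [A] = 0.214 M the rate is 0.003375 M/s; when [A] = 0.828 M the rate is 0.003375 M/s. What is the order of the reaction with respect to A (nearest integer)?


Rate is proportional to [A]^n, so rate2/rate1 = ([A]2/[A]1)^n. Take logs to solve for n.
rate2/rate1 = 0.003375 / 0.003375 = 1.0
[A]2/[A]1 = 0.828 / 0.214 = 3.8692
n = ln(1.0) / ln(3.8692) = 0.0
Nearest integer order:

0


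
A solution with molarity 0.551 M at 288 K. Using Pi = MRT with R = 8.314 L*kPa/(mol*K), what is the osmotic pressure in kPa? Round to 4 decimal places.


Osmotic pressure (van't Hoff): Pi = M*R*T.
RT = 8.314 * 288 = 2394.432
Pi = 0.551 * 2394.432
Pi = 1319.332032 kPa, rounded to 4 dp:

1319.3320 kPa


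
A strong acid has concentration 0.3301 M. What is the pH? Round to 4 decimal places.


A strong acid dissociates completely, so [H+] equals the given concentration.
pH = -log10([H+]) = -log10(0.3301)
pH = 0.48135448, rounded to 4 dp:

0.4814


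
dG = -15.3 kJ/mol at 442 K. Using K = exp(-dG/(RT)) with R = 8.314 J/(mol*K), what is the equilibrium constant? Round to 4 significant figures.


dG is in kJ/mol; multiply by 1000 to match R in J/(mol*K).
RT = 8.314 * 442 = 3674.788 J/mol
exponent = -dG*1000 / (RT) = -(-15.3*1000) / 3674.788 = 4.16350549
K = exp(4.16350549)
K = 64.296519, rounded to 4 significant figures:

64.30


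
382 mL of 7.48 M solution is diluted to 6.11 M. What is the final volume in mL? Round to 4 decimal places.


Dilution: M1*V1 = M2*V2, solve for V2.
V2 = M1*V1 / M2
V2 = 7.48 * 382 / 6.11
V2 = 2857.36 / 6.11
V2 = 467.65302782 mL, rounded to 4 dp:

467.6530 mL


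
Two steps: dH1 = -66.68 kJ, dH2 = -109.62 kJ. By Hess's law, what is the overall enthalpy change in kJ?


Hess's law: enthalpy is a state function, so add the step enthalpies.
dH_total = dH1 + dH2 = -66.68 + (-109.62)
dH_total = -176.3 kJ:

-176.30 kJ


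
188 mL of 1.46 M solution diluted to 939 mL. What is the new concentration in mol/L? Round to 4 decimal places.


Dilution: M1*V1 = M2*V2, solve for M2.
M2 = M1*V1 / V2
M2 = 1.46 * 188 / 939
M2 = 274.48 / 939
M2 = 0.29231097 mol/L, rounded to 4 dp:

0.2923 mol/L


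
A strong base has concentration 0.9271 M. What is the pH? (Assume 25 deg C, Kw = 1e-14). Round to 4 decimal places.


A strong base dissociates completely, so [OH-] equals the given concentration.
pOH = -log10([OH-]) = -log10(0.9271) = 0.032873
pH = 14 - pOH = 14 - 0.032873
pH = 13.967127, rounded to 4 dp:

13.9671


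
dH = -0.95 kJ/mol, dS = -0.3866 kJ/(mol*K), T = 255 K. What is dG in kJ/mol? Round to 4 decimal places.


Gibbs: dG = dH - T*dS (consistent units, dS already in kJ/(mol*K)).
T*dS = 255 * -0.3866 = -98.583
dG = -0.95 - (-98.583)
dG = 97.633 kJ/mol, rounded to 4 dp:

97.6330 kJ/mol


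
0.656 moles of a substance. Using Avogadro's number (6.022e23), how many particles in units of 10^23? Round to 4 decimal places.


N = n * NA, then divide by 1e23 for the requested units.
N / 1e23 = n * 6.022
N / 1e23 = 0.656 * 6.022
N / 1e23 = 3.950432, rounded to 4 dp:

3.9504


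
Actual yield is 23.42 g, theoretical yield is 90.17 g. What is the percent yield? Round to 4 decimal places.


% yield = 100 * actual / theoretical
% yield = 100 * 23.42 / 90.17
% yield = 25.97316181 %, rounded to 4 dp:

25.9732 %


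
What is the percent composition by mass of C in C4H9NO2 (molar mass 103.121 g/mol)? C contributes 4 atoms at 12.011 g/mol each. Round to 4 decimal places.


pct = 100 * (n_elem * M_elem) / M_total
mass_contribution = 4 * 12.011 = 48.044 g/mol
pct = 100 * 48.044 / 103.121
pct = 46.58992834 %, rounded to 4 dp:

46.5899 %


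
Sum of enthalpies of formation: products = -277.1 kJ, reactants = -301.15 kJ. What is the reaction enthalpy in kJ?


dH_rxn = sum(dH_f products) - sum(dH_f reactants)
dH_rxn = -277.1 - (-301.15)
dH_rxn = 24.05 kJ:

24.05 kJ


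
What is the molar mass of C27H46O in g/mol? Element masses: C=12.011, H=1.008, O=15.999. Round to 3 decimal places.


M = sum(count * atomic_mass) over atoms.
M = 27*12.011 + 46*1.008 + 1*15.999
M = 324.297 + 46.368 + 15.999
M = 386.664 g/mol, rounded to 3 dp:

386.664 g/mol


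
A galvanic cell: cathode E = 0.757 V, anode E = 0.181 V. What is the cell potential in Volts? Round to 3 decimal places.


Standard cell potential: E_cell = E_cathode - E_anode.
E_cell = 0.757 - (0.181)
E_cell = 0.576 V, rounded to 3 dp:

0.576 V


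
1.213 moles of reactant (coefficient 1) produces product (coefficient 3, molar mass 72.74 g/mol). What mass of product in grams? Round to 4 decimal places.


Use the coefficient ratio to convert reactant moles to product moles, then multiply by the product's molar mass.
moles_P = moles_R * (coeff_P / coeff_R) = 1.213 * (3/1) = 3.639
mass_P = moles_P * M_P = 3.639 * 72.74
mass_P = 264.70086 g, rounded to 4 dp:

264.7009 g


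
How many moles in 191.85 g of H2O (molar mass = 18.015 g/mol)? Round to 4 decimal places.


n = mass / M
n = 191.85 / 18.015
n = 10.64945878 mol, rounded to 4 dp:

10.6495 mol


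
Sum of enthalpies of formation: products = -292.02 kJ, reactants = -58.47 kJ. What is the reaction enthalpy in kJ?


dH_rxn = sum(dH_f products) - sum(dH_f reactants)
dH_rxn = -292.02 - (-58.47)
dH_rxn = -233.55 kJ:

-233.55 kJ


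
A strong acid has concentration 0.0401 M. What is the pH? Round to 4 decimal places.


A strong acid dissociates completely, so [H+] equals the given concentration.
pH = -log10([H+]) = -log10(0.0401)
pH = 1.39685563, rounded to 4 dp:

1.3969


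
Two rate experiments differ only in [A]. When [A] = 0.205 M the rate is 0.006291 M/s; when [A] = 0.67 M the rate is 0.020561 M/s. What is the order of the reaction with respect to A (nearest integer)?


Rate is proportional to [A]^n, so rate2/rate1 = ([A]2/[A]1)^n. Take logs to solve for n.
rate2/rate1 = 0.020561 / 0.006291 = 3.2683
[A]2/[A]1 = 0.67 / 0.205 = 3.2683
n = ln(3.2683) / ln(3.2683) = 1.0
Nearest integer order:

1


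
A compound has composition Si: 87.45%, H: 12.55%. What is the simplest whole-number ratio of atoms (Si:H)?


Assume 100 g of compound, divide each mass% by atomic mass to get moles, then normalize by the smallest to get a raw atom ratio.
Moles per 100 g: Si: 87.45/28.086 = 3.1137, H: 12.55/1.008 = 12.4504
Raw ratio (divide by min = 3.1137): Si: 1.0, H: 3.999
Multiply by 1 to clear fractions: Si: 1.0 ~= 1, H: 3.999 ~= 4
Reduce by GCD to get the simplest whole-number ratio:

1:4


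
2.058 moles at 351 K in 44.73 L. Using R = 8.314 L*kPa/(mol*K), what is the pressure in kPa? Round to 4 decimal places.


PV = nRT, solve for P = nRT / V.
nRT = 2.058 * 8.314 * 351 = 6005.6844
P = 6005.6844 / 44.73
P = 134.2652448 kPa, rounded to 4 dp:

134.2652 kPa


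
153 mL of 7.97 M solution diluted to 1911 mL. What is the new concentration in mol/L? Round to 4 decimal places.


Dilution: M1*V1 = M2*V2, solve for M2.
M2 = M1*V1 / V2
M2 = 7.97 * 153 / 1911
M2 = 1219.41 / 1911
M2 = 0.63810047 mol/L, rounded to 4 dp:

0.6381 mol/L


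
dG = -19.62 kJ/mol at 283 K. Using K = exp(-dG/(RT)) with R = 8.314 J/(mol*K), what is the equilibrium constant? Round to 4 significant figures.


dG is in kJ/mol; multiply by 1000 to match R in J/(mol*K).
RT = 8.314 * 283 = 2352.862 J/mol
exponent = -dG*1000 / (RT) = -(-19.62*1000) / 2352.862 = 8.3387806
K = exp(8.3387806)
K = 4182.9859, rounded to 4 significant figures:

4183


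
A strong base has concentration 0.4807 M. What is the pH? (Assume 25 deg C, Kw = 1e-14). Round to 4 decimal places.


A strong base dissociates completely, so [OH-] equals the given concentration.
pOH = -log10([OH-]) = -log10(0.4807) = 0.318126
pH = 14 - pOH = 14 - 0.318126
pH = 13.681874, rounded to 4 dp:

13.6819


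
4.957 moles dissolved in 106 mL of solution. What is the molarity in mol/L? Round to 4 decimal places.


Convert volume to liters: V_L = V_mL / 1000.
V_L = 106 / 1000 = 0.106 L
M = n / V_L = 4.957 / 0.106
M = 46.76415094 mol/L, rounded to 4 dp:

46.7642 mol/L


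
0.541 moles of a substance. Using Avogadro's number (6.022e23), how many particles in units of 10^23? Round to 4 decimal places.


N = n * NA, then divide by 1e23 for the requested units.
N / 1e23 = n * 6.022
N / 1e23 = 0.541 * 6.022
N / 1e23 = 3.257902, rounded to 4 dp:

3.2579


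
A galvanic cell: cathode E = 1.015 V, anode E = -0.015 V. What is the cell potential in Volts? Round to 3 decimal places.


Standard cell potential: E_cell = E_cathode - E_anode.
E_cell = 1.015 - (-0.015)
E_cell = 1.03 V, rounded to 3 dp:

1.030 V


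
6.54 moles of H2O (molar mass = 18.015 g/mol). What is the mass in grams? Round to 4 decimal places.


mass = n * M
mass = 6.54 * 18.015
mass = 117.8181 g, rounded to 4 dp:

117.8181 g


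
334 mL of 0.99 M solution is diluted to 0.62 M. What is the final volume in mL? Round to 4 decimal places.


Dilution: M1*V1 = M2*V2, solve for V2.
V2 = M1*V1 / M2
V2 = 0.99 * 334 / 0.62
V2 = 330.66 / 0.62
V2 = 533.32258065 mL, rounded to 4 dp:

533.3226 mL


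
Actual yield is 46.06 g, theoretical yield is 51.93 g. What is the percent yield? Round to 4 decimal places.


% yield = 100 * actual / theoretical
% yield = 100 * 46.06 / 51.93
% yield = 88.69632197 %, rounded to 4 dp:

88.6963 %


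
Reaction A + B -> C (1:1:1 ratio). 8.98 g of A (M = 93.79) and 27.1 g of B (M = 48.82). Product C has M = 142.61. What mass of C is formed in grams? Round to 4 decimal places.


Find moles of each reactant; the smaller value is the limiting reagent in a 1:1:1 reaction, so moles_C equals moles of the limiter.
n_A = mass_A / M_A = 8.98 / 93.79 = 0.095746 mol
n_B = mass_B / M_B = 27.1 / 48.82 = 0.5551 mol
Limiting reagent: A (smaller), n_limiting = 0.095746 mol
mass_C = n_limiting * M_C = 0.095746 * 142.61
mass_C = 13.65433706 g, rounded to 4 dp:

13.6543 g


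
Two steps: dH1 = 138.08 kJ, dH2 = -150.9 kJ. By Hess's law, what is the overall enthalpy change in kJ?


Hess's law: enthalpy is a state function, so add the step enthalpies.
dH_total = dH1 + dH2 = 138.08 + (-150.9)
dH_total = -12.82 kJ:

-12.82 kJ


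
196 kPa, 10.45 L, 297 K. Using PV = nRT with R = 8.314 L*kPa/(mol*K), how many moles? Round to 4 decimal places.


PV = nRT, solve for n = PV / (RT).
PV = 196 * 10.45 = 2048.2
RT = 8.314 * 297 = 2469.258
n = 2048.2 / 2469.258
n = 0.82947995 mol, rounded to 4 dp:

0.8295 mol


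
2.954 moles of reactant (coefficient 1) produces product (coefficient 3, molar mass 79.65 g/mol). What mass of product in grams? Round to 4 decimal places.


Use the coefficient ratio to convert reactant moles to product moles, then multiply by the product's molar mass.
moles_P = moles_R * (coeff_P / coeff_R) = 2.954 * (3/1) = 8.862
mass_P = moles_P * M_P = 8.862 * 79.65
mass_P = 705.8583 g, rounded to 4 dp:

705.8583 g


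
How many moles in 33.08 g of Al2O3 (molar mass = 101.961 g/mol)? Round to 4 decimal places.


n = mass / M
n = 33.08 / 101.961
n = 0.32443778 mol, rounded to 4 dp:

0.3244 mol


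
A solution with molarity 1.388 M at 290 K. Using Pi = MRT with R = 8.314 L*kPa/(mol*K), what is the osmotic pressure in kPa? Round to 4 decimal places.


Osmotic pressure (van't Hoff): Pi = M*R*T.
RT = 8.314 * 290 = 2411.06
Pi = 1.388 * 2411.06
Pi = 3346.55128 kPa, rounded to 4 dp:

3346.5513 kPa


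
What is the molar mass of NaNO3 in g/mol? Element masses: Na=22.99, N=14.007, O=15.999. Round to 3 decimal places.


M = sum(count * atomic_mass) over atoms.
M = 1*22.99 + 1*14.007 + 3*15.999
M = 22.99 + 14.007 + 47.997
M = 84.994 g/mol, rounded to 3 dp:

84.994 g/mol


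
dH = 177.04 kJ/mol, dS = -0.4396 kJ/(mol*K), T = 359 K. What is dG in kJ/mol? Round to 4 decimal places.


Gibbs: dG = dH - T*dS (consistent units, dS already in kJ/(mol*K)).
T*dS = 359 * -0.4396 = -157.8164
dG = 177.04 - (-157.8164)
dG = 334.8564 kJ/mol, rounded to 4 dp:

334.8564 kJ/mol


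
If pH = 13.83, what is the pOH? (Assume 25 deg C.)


At 25 deg C, pH + pOH = 14.
pOH = 14 - pH = 14 - 13.83
pOH = 0.17:

0.17


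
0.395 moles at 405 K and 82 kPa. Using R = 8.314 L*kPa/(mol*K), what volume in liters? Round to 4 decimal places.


PV = nRT, solve for V = nRT / P.
nRT = 0.395 * 8.314 * 405 = 1330.0322
V = 1330.0322 / 82
V = 16.21990488 L, rounded to 4 dp:

16.2199 L


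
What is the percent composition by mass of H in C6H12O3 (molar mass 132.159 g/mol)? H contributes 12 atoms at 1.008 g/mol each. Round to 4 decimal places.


pct = 100 * (n_elem * M_elem) / M_total
mass_contribution = 12 * 1.008 = 12.096 g/mol
pct = 100 * 12.096 / 132.159
pct = 9.15261163 %, rounded to 4 dp:

9.1526 %


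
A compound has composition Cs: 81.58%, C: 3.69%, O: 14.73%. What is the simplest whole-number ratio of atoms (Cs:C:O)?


Assume 100 g of compound, divide each mass% by atomic mass to get moles, then normalize by the smallest to get a raw atom ratio.
Moles per 100 g: Cs: 81.58/132.905 = 0.6138, C: 3.69/12.011 = 0.3072, O: 14.73/15.999 = 0.9207
Raw ratio (divide by min = 0.3072): Cs: 1.998, C: 1.0, O: 2.997
Multiply by 1 to clear fractions: Cs: 1.998 ~= 2, C: 1.0 ~= 1, O: 2.997 ~= 3
Reduce by GCD to get the simplest whole-number ratio:

2:1:3


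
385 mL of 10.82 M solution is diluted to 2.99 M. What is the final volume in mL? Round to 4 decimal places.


Dilution: M1*V1 = M2*V2, solve for V2.
V2 = M1*V1 / M2
V2 = 10.82 * 385 / 2.99
V2 = 4165.7 / 2.99
V2 = 1393.21070234 mL, rounded to 4 dp:

1393.2107 mL


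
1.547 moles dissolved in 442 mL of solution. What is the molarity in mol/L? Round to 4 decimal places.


Convert volume to liters: V_L = V_mL / 1000.
V_L = 442 / 1000 = 0.442 L
M = n / V_L = 1.547 / 0.442
M = 3.5 mol/L, rounded to 4 dp:

3.5000 mol/L


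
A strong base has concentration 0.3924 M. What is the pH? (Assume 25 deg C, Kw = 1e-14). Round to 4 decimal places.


A strong base dissociates completely, so [OH-] equals the given concentration.
pOH = -log10([OH-]) = -log10(0.3924) = 0.406271
pH = 14 - pOH = 14 - 0.406271
pH = 13.593729, rounded to 4 dp:

13.5937


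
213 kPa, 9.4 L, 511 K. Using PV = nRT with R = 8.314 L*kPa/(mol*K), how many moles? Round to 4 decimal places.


PV = nRT, solve for n = PV / (RT).
PV = 213 * 9.4 = 2002.2
RT = 8.314 * 511 = 4248.454
n = 2002.2 / 4248.454
n = 0.47127732 mol, rounded to 4 dp:

0.4713 mol


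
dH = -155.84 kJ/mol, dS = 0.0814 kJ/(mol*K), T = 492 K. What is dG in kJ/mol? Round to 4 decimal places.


Gibbs: dG = dH - T*dS (consistent units, dS already in kJ/(mol*K)).
T*dS = 492 * 0.0814 = 40.0488
dG = -155.84 - (40.0488)
dG = -195.8888 kJ/mol, rounded to 4 dp:

-195.8888 kJ/mol


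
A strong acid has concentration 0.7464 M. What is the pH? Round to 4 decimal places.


A strong acid dissociates completely, so [H+] equals the given concentration.
pH = -log10([H+]) = -log10(0.7464)
pH = 0.12702837, rounded to 4 dp:

0.1270


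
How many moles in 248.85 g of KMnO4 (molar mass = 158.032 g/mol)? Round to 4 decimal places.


n = mass / M
n = 248.85 / 158.032
n = 1.57468108 mol, rounded to 4 dp:

1.5747 mol


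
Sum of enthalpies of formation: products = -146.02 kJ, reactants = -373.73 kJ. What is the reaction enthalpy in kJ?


dH_rxn = sum(dH_f products) - sum(dH_f reactants)
dH_rxn = -146.02 - (-373.73)
dH_rxn = 227.71 kJ:

227.71 kJ


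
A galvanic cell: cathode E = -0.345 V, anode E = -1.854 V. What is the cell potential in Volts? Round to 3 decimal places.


Standard cell potential: E_cell = E_cathode - E_anode.
E_cell = -0.345 - (-1.854)
E_cell = 1.509 V, rounded to 3 dp:

1.509 V


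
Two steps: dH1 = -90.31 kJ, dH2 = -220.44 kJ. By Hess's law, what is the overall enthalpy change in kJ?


Hess's law: enthalpy is a state function, so add the step enthalpies.
dH_total = dH1 + dH2 = -90.31 + (-220.44)
dH_total = -310.75 kJ:

-310.75 kJ


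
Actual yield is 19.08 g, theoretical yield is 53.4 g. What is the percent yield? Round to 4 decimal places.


% yield = 100 * actual / theoretical
% yield = 100 * 19.08 / 53.4
% yield = 35.73033708 %, rounded to 4 dp:

35.7303 %


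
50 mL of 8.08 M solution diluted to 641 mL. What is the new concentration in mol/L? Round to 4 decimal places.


Dilution: M1*V1 = M2*V2, solve for M2.
M2 = M1*V1 / V2
M2 = 8.08 * 50 / 641
M2 = 404.0 / 641
M2 = 0.63026521 mol/L, rounded to 4 dp:

0.6303 mol/L


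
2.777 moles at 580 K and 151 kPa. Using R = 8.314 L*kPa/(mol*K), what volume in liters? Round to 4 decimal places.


PV = nRT, solve for V = nRT / P.
nRT = 2.777 * 8.314 * 580 = 13391.0272
V = 13391.0272 / 151
V = 88.68229934 L, rounded to 4 dp:

88.6823 L


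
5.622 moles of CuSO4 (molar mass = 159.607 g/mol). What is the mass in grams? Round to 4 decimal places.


mass = n * M
mass = 5.622 * 159.607
mass = 897.310554 g, rounded to 4 dp:

897.3106 g


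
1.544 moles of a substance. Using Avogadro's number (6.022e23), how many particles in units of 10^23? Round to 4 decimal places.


N = n * NA, then divide by 1e23 for the requested units.
N / 1e23 = n * 6.022
N / 1e23 = 1.544 * 6.022
N / 1e23 = 9.297968, rounded to 4 dp:

9.2980


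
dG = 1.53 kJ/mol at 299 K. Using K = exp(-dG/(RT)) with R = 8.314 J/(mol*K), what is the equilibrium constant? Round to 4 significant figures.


dG is in kJ/mol; multiply by 1000 to match R in J/(mol*K).
RT = 8.314 * 299 = 2485.886 J/mol
exponent = -dG*1000 / (RT) = -(1.53*1000) / 2485.886 = -0.61547472
K = exp(-0.61547472)
K = 0.5403843, rounded to 4 significant figures:

0.5404


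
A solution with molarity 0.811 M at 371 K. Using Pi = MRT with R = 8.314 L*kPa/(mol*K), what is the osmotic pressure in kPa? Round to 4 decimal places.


Osmotic pressure (van't Hoff): Pi = M*R*T.
RT = 8.314 * 371 = 3084.494
Pi = 0.811 * 3084.494
Pi = 2501.524634 kPa, rounded to 4 dp:

2501.5246 kPa


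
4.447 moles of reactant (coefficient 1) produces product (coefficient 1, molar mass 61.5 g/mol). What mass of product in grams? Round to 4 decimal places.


Use the coefficient ratio to convert reactant moles to product moles, then multiply by the product's molar mass.
moles_P = moles_R * (coeff_P / coeff_R) = 4.447 * (1/1) = 4.447
mass_P = moles_P * M_P = 4.447 * 61.5
mass_P = 273.4905 g, rounded to 4 dp:

273.4905 g


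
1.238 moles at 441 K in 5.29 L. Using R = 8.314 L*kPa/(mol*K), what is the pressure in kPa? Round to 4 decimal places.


PV = nRT, solve for P = nRT / V.
nRT = 1.238 * 8.314 * 441 = 4539.0948
P = 4539.0948 / 5.29
P = 858.05194707 kPa, rounded to 4 dp:

858.0519 kPa


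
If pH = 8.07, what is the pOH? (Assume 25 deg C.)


At 25 deg C, pH + pOH = 14.
pOH = 14 - pH = 14 - 8.07
pOH = 5.93:

5.93


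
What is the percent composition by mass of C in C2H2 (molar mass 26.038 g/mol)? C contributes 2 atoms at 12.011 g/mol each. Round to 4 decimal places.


pct = 100 * (n_elem * M_elem) / M_total
mass_contribution = 2 * 12.011 = 24.022 g/mol
pct = 100 * 24.022 / 26.038
pct = 92.25746985 %, rounded to 4 dp:

92.2575 %


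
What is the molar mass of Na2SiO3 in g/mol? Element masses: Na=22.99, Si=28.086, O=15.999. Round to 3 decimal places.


M = sum(count * atomic_mass) over atoms.
M = 2*22.99 + 1*28.086 + 3*15.999
M = 45.98 + 28.086 + 47.997
M = 122.063 g/mol, rounded to 3 dp:

122.063 g/mol


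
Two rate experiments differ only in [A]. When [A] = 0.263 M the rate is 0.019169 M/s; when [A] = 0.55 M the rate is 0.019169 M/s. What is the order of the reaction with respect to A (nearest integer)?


Rate is proportional to [A]^n, so rate2/rate1 = ([A]2/[A]1)^n. Take logs to solve for n.
rate2/rate1 = 0.019169 / 0.019169 = 1.0
[A]2/[A]1 = 0.55 / 0.263 = 2.0913
n = ln(1.0) / ln(2.0913) = 0.0
Nearest integer order:

0


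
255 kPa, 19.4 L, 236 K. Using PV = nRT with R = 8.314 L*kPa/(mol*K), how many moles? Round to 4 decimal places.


PV = nRT, solve for n = PV / (RT).
PV = 255 * 19.4 = 4947.0
RT = 8.314 * 236 = 1962.104
n = 4947.0 / 1962.104
n = 2.52127308 mol, rounded to 4 dp:

2.5213 mol


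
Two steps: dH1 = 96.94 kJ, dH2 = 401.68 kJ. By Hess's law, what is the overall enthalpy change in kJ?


Hess's law: enthalpy is a state function, so add the step enthalpies.
dH_total = dH1 + dH2 = 96.94 + (401.68)
dH_total = 498.62 kJ:

498.62 kJ


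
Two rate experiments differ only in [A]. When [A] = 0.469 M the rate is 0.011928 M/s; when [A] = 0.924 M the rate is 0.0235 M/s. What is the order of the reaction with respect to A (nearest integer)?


Rate is proportional to [A]^n, so rate2/rate1 = ([A]2/[A]1)^n. Take logs to solve for n.
rate2/rate1 = 0.0235 / 0.011928 = 1.9702
[A]2/[A]1 = 0.924 / 0.469 = 1.9701
n = ln(1.9702) / ln(1.9701) = 1.0
Nearest integer order:

1


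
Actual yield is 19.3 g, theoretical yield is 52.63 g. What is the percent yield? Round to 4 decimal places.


% yield = 100 * actual / theoretical
% yield = 100 * 19.3 / 52.63
% yield = 36.67110013 %, rounded to 4 dp:

36.6711 %


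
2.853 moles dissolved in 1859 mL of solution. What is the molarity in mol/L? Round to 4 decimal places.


Convert volume to liters: V_L = V_mL / 1000.
V_L = 1859 / 1000 = 1.859 L
M = n / V_L = 2.853 / 1.859
M = 1.53469607 mol/L, rounded to 4 dp:

1.5347 mol/L


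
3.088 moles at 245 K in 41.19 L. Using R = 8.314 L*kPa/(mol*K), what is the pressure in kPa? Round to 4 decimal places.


PV = nRT, solve for P = nRT / V.
nRT = 3.088 * 8.314 * 245 = 6290.0398
P = 6290.0398 / 41.19
P = 152.70793396 kPa, rounded to 4 dp:

152.7079 kPa


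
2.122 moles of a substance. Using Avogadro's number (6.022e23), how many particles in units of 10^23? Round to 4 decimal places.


N = n * NA, then divide by 1e23 for the requested units.
N / 1e23 = n * 6.022
N / 1e23 = 2.122 * 6.022
N / 1e23 = 12.778684, rounded to 4 dp:

12.7787


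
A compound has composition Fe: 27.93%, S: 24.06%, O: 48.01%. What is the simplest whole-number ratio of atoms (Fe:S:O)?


Assume 100 g of compound, divide each mass% by atomic mass to get moles, then normalize by the smallest to get a raw atom ratio.
Moles per 100 g: Fe: 27.93/55.845 = 0.5001, S: 24.06/32.065 = 0.7504, O: 48.01/15.999 = 3.0008
Raw ratio (divide by min = 0.5001): Fe: 1.0, S: 1.5, O: 6.0
Multiply by 2 to clear fractions: Fe: 2.0 ~= 2, S: 3.001 ~= 3, O: 12.0 ~= 12
Reduce by GCD to get the simplest whole-number ratio:

2:3:12


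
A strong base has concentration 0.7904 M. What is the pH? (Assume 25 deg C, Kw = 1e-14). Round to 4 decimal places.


A strong base dissociates completely, so [OH-] equals the given concentration.
pOH = -log10([OH-]) = -log10(0.7904) = 0.102153
pH = 14 - pOH = 14 - 0.102153
pH = 13.897847, rounded to 4 dp:

13.8978


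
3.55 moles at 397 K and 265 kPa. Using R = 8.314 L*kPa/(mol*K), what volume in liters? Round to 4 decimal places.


PV = nRT, solve for V = nRT / P.
nRT = 3.55 * 8.314 * 397 = 11717.3359
V = 11717.3359 / 265
V = 44.21636189 L, rounded to 4 dp:

44.2164 L


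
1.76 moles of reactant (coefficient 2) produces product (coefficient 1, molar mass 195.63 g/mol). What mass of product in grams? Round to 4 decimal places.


Use the coefficient ratio to convert reactant moles to product moles, then multiply by the product's molar mass.
moles_P = moles_R * (coeff_P / coeff_R) = 1.76 * (1/2) = 0.88
mass_P = moles_P * M_P = 0.88 * 195.63
mass_P = 172.1544 g, rounded to 4 dp:

172.1544 g


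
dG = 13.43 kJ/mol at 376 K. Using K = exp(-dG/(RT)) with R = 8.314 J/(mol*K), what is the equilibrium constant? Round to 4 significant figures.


dG is in kJ/mol; multiply by 1000 to match R in J/(mol*K).
RT = 8.314 * 376 = 3126.064 J/mol
exponent = -dG*1000 / (RT) = -(13.43*1000) / 3126.064 = -4.29613725
K = exp(-4.29613725)
K = 0.013621072, rounded to 4 significant figures:

0.01362


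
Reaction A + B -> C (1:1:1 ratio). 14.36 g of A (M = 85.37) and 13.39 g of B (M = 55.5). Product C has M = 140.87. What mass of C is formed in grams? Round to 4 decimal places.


Find moles of each reactant; the smaller value is the limiting reagent in a 1:1:1 reaction, so moles_C equals moles of the limiter.
n_A = mass_A / M_A = 14.36 / 85.37 = 0.168209 mol
n_B = mass_B / M_B = 13.39 / 55.5 = 0.241261 mol
Limiting reagent: A (smaller), n_limiting = 0.168209 mol
mass_C = n_limiting * M_C = 0.168209 * 140.87
mass_C = 23.69560183 g, rounded to 4 dp:

23.6956 g


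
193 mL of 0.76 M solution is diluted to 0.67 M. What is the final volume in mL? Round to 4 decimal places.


Dilution: M1*V1 = M2*V2, solve for V2.
V2 = M1*V1 / M2
V2 = 0.76 * 193 / 0.67
V2 = 146.68 / 0.67
V2 = 218.92537313 mL, rounded to 4 dp:

218.9254 mL


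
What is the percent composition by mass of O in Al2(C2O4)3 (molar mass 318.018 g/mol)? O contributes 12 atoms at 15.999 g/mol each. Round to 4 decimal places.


pct = 100 * (n_elem * M_elem) / M_total
mass_contribution = 12 * 15.999 = 191.988 g/mol
pct = 100 * 191.988 / 318.018
pct = 60.37016773 %, rounded to 4 dp:

60.3702 %


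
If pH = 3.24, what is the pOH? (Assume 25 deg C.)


At 25 deg C, pH + pOH = 14.
pOH = 14 - pH = 14 - 3.24
pOH = 10.76:

10.76


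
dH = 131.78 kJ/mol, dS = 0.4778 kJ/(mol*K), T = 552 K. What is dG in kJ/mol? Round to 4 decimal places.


Gibbs: dG = dH - T*dS (consistent units, dS already in kJ/(mol*K)).
T*dS = 552 * 0.4778 = 263.7456
dG = 131.78 - (263.7456)
dG = -131.9656 kJ/mol, rounded to 4 dp:

-131.9656 kJ/mol


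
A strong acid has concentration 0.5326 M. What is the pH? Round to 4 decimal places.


A strong acid dissociates completely, so [H+] equals the given concentration.
pH = -log10([H+]) = -log10(0.5326)
pH = 0.27359884, rounded to 4 dp:

0.2736


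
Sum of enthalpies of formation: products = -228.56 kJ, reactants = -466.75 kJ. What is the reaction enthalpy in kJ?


dH_rxn = sum(dH_f products) - sum(dH_f reactants)
dH_rxn = -228.56 - (-466.75)
dH_rxn = 238.19 kJ:

238.19 kJ


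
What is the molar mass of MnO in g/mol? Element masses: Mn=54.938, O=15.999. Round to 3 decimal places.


M = sum(count * atomic_mass) over atoms.
M = 1*54.938 + 1*15.999
M = 54.938 + 15.999
M = 70.937 g/mol, rounded to 3 dp:

70.937 g/mol
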